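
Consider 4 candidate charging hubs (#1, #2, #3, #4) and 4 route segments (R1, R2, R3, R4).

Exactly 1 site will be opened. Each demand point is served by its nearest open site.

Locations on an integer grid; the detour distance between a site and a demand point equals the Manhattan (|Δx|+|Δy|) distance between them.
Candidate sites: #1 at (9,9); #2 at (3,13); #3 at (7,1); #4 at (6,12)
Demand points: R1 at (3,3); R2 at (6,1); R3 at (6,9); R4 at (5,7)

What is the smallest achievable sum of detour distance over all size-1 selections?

24

Open {#3}.
  R1→#3 6, R2→#3 1, R3→#3 9, R4→#3 8  ⇒ total 24.
Compare {#1}: total 32.
Compare {#4}: total 32.
No size-1 selection does better; minimum is 24.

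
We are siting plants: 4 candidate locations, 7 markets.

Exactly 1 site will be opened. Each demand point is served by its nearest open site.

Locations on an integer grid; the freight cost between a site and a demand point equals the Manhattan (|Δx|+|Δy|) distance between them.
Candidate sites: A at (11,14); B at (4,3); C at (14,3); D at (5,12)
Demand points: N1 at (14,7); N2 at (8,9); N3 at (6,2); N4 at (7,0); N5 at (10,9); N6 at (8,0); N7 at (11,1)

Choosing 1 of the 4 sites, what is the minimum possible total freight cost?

Open {C}.
  N1→C 4, N2→C 12, N3→C 9, N4→C 10, N5→C 10, N6→C 9, N7→C 5  ⇒ total 59.
Compare {B}: total 61.
Compare {D}: total 85.
No size-1 selection does better; minimum is 59.

59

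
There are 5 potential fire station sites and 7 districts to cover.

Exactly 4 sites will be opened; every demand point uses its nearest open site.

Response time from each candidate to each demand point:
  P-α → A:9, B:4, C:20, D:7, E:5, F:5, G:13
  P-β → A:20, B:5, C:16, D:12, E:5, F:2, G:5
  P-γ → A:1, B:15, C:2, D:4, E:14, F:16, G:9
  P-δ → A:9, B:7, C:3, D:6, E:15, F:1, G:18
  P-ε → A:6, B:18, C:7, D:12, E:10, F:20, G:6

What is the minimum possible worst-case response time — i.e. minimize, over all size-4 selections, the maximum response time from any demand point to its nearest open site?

5

Open {P-α, P-β, P-γ, P-δ}.
  Farthest demand point is E at response time 5 (to P-α); all others are ≤ 5.
With {P-α, P-β, P-γ, P-ε} the worst case is 5.
With {P-β, P-γ, P-δ, P-ε} the worst case is 5.
No size-4 selection achieves below 5.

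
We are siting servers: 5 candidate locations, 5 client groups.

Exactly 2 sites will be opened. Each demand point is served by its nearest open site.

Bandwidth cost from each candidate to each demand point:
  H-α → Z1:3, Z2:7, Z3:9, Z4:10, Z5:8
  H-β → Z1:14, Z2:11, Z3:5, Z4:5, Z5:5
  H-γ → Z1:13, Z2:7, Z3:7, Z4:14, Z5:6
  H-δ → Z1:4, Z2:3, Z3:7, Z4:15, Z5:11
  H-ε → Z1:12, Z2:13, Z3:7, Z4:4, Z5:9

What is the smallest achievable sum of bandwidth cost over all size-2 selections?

Open {H-β, H-δ}.
  Z1→H-δ 4, Z2→H-δ 3, Z3→H-β 5, Z4→H-β 5, Z5→H-β 5  ⇒ total 22.
Compare {H-α, H-β}: total 25.
Compare {H-δ, H-ε}: total 27.
No size-2 selection does better; minimum is 22.

22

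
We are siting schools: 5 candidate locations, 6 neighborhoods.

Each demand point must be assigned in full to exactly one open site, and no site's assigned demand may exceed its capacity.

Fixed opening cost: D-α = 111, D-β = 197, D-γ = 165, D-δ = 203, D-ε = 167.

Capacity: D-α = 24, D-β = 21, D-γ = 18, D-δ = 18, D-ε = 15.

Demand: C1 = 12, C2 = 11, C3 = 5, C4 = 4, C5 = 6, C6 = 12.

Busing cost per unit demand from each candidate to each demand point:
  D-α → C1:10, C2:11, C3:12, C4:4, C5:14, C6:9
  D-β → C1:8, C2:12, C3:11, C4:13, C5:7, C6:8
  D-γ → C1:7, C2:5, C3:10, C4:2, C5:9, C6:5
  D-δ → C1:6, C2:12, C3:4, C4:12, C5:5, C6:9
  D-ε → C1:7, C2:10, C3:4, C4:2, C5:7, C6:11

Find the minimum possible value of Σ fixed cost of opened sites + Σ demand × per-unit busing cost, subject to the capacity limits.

796

Open {D-α, D-γ, D-ε}; cheapest assignment that respects the capacities:
  D-α (cap 24, load 24): C1, C6 — cost 12×10 + 12×9 = 228
  D-γ (cap 18, load 15): C2, C4 — cost 11×5 + 4×2 = 63
  D-ε (cap 15, load 11): C3, C5 — cost 5×4 + 6×7 = 62
  Shipping 353, fixed 443 → total 796.
  Any other capacity-feasible assignment to {D-α, D-γ, D-ε} ships for at least 353.
Compare {D-α, D-γ, D-δ}: its best feasible assignment gives total 804.
Compare {D-α, D-β, D-γ}: its best feasible assignment gives total 840.
Every other set of open sites that can feasibly serve all demand totals ≥ 804 even under its best assignment. Minimum: 796.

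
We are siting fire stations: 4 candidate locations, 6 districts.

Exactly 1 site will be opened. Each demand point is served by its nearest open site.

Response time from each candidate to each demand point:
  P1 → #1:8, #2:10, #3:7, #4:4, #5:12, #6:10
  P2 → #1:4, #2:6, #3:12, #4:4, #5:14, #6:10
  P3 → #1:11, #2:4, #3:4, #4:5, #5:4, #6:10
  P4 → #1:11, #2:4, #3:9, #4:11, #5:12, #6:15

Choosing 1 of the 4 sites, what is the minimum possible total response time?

38

Open {P3}.
  #1→P3 11, #2→P3 4, #3→P3 4, #4→P3 5, #5→P3 4, #6→P3 10  ⇒ total 38.
Compare {P2}: total 50.
Compare {P1}: total 51.
No size-1 selection does better; minimum is 38.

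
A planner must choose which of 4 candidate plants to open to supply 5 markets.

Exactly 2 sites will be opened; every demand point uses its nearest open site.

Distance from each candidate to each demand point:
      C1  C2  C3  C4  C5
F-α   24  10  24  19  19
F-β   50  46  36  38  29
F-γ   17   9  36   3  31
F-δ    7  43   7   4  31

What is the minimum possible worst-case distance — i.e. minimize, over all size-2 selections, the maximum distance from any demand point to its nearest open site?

Open {F-α, F-δ}.
  Farthest demand point is C5 at distance 19 (to F-α); all others are ≤ 19.
With {F-α, F-β} the worst case is 24.
With {F-α, F-γ} the worst case is 24.
No size-2 selection achieves below 19.

19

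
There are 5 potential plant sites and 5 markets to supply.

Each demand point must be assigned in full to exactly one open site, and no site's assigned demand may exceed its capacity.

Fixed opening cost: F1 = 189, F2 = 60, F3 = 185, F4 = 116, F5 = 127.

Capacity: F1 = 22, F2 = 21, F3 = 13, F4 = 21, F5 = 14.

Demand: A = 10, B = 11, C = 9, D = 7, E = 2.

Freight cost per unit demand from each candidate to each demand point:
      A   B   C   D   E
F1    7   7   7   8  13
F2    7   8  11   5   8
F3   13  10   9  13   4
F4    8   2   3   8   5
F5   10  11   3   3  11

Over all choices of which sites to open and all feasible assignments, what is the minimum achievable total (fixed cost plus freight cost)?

Open {F2, F4}; cheapest assignment that respects the capacities:
  F2 (cap 21, load 19): A, D, E — cost 10×7 + 7×5 + 2×8 = 121
  F4 (cap 21, load 20): B, C — cost 11×2 + 9×3 = 49
  Shipping 170, fixed 176 → total 346.
  Any other capacity-feasible assignment to {F2, F4} ships for at least 170.
Compare {F2, F4, F5}: its best feasible assignment gives total 459.
Compare {F1, F4}: its best feasible assignment gives total 506.
Every other set of open sites that can feasibly serve all demand totals ≥ 459 even under its best assignment. Minimum: 346.

346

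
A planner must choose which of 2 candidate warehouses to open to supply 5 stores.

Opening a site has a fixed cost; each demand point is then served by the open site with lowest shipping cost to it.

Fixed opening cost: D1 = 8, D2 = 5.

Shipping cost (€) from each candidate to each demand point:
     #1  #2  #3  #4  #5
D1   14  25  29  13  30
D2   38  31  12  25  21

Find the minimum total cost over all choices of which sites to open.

Open {D1, D2}: assign each demand point to its cheapest open site.
  #1→D1 14, #2→D1 25, #3→D2 12, #4→D1 13, #5→D2 21
  shipping cost 85, fixed 13 → total 98.
Compare {D1}: shipping cost 111 + fixed 8 = 119.
Compare {D2}: shipping cost 127 + fixed 5 = 132.

98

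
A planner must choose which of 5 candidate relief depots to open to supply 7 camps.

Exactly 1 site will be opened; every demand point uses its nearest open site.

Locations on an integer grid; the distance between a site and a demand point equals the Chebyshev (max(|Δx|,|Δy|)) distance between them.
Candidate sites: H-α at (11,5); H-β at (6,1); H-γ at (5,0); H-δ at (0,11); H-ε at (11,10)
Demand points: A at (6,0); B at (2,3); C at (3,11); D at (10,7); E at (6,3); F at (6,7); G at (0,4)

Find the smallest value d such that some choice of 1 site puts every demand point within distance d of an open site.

Open {H-β}.
  Farthest demand point is C at distance 10 (to H-β); all others are ≤ 10.
With {H-α} the worst case is 11.
With {H-γ} the worst case is 11.
No size-1 selection achieves below 10.

10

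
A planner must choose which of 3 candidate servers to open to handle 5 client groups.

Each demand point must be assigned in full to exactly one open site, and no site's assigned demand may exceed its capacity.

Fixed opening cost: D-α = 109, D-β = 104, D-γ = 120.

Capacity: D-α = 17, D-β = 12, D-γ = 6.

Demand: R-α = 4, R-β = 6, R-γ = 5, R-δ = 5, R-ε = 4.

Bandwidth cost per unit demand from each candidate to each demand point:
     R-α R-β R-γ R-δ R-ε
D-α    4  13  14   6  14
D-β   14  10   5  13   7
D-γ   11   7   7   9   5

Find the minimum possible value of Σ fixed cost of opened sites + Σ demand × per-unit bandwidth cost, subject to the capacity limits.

Open {D-α, D-β}; cheapest assignment that respects the capacities:
  D-α (cap 17, load 15): R-α, R-β, R-δ — cost 4×4 + 6×13 + 5×6 = 124
  D-β (cap 12, load 9): R-γ, R-ε — cost 5×5 + 4×7 = 53
  Shipping 177, fixed 213 → total 390.
  Any other capacity-feasible assignment to {D-α, D-β} ships for at least 177.
Compare {D-α, D-β, D-γ}: its best feasible assignment gives total 474.
Every other set of open sites that can feasibly serve all demand totals ≥ 474 even under its best assignment. Minimum: 390.

390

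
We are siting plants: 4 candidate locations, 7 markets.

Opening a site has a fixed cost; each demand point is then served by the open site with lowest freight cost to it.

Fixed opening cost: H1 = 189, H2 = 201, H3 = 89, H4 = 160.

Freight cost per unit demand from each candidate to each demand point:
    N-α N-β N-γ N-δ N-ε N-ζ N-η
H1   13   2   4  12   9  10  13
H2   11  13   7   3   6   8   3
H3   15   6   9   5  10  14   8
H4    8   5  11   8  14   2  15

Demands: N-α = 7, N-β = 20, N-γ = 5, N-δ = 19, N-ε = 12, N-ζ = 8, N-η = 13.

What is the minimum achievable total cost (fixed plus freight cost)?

736

Open {H2, H4}: assign each demand point to its cheapest open site.
  N-α→H4 7×8=56, N-β→H4 20×5=100, N-γ→H2 5×7=35, N-δ→H2 19×3=57, N-ε→H2 12×6=72, N-ζ→H4 8×2=16, N-η→H2 13×3=39
  freight cost 375, fixed 361 → total 736.
Compare {H2, H3}: freight cost 464 + fixed 290 = 754.
Compare {H1, H2}: freight cost 369 + fixed 390 = 759.
Compare {H3, H4}: freight cost 536 + fixed 249 = 785.
All other subsets cost ≥ 754. Minimum total cost: 736.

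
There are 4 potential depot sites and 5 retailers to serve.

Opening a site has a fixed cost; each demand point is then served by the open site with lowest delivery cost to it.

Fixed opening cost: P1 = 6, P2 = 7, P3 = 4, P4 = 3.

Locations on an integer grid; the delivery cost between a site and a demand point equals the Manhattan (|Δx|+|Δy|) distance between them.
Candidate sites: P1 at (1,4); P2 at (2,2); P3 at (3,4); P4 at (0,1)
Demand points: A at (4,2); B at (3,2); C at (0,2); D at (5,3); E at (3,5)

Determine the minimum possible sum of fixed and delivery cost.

Open {P3, P4}: assign each demand point to its cheapest open site.
  A→P3 3, B→P3 2, C→P4 1, D→P3 3, E→P3 1
  delivery cost 10, fixed 7 → total 17.
Compare {P3}: delivery cost 14 + fixed 4 = 18.
Compare {P2}: delivery cost 13 + fixed 7 = 20.
Compare {P2, P3}: delivery cost 9 + fixed 11 = 20.
All other subsets cost ≥ 18. Minimum total cost: 17.

17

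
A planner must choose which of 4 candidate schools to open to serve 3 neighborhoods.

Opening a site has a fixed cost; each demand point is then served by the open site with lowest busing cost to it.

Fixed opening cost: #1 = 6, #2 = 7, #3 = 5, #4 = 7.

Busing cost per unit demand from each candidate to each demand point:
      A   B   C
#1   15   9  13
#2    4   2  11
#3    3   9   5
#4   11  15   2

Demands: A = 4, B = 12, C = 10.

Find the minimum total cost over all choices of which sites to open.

Open {#2, #4}: assign each demand point to its cheapest open site.
  A→#2 4×4=16, B→#2 12×2=24, C→#4 10×2=20
  busing cost 60, fixed 14 → total 74.
Compare {#2, #3, #4}: busing cost 56 + fixed 19 = 75.
Compare {#1, #2, #4}: busing cost 60 + fixed 20 = 80.
Compare {#1, #2, #3, #4}: busing cost 56 + fixed 25 = 81.
All other subsets cost ≥ 75. Minimum total cost: 74.

74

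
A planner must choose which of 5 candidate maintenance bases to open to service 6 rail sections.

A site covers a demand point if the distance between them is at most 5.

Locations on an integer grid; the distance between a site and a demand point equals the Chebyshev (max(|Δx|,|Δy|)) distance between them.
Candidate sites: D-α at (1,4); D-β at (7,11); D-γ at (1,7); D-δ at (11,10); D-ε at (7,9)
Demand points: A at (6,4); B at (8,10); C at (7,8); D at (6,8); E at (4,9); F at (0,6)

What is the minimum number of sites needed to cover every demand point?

2

Coverage sets (demand points within 5 of each site):
  D-α: {A, D, E, F}
  D-β: {B, C, D, E}
  D-γ: {A, D, E, F}
  D-δ: {B, C, D}
  D-ε: {A, B, C, D, E}
No single site covers all 6 demand points.
But {D-α, D-β} covers everything, so the minimum is 2.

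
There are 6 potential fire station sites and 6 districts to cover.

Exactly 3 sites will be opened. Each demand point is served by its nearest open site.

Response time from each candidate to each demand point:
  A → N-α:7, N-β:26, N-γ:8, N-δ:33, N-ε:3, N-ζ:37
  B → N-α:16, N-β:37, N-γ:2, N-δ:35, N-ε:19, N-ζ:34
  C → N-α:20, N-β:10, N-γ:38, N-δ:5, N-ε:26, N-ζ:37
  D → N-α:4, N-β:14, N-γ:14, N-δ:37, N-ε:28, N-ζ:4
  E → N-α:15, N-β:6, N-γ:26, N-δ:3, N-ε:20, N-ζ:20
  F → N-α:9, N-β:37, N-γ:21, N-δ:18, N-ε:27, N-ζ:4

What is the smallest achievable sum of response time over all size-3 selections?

28

Open {A, D, E}.
  N-α→D 4, N-β→E 6, N-γ→A 8, N-δ→E 3, N-ε→A 3, N-ζ→D 4  ⇒ total 28.
Compare {A, E, F}: total 31.
Compare {A, C, D}: total 34.
No size-3 selection does better; minimum is 28.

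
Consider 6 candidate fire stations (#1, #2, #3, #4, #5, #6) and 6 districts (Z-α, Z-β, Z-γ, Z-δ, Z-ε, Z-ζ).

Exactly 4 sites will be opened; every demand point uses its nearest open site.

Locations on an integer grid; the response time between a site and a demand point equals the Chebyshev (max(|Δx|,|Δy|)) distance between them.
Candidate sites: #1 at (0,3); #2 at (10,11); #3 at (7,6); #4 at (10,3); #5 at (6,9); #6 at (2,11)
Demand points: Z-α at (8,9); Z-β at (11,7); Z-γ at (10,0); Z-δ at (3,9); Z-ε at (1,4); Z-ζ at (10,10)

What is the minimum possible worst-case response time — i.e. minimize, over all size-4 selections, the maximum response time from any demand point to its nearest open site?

Open {#1, #2, #3, #4}.
  Farthest demand point is Z-β at response time 4 (to #2); all others are ≤ 4.
With {#1, #2, #4, #5} the worst case is 4.
With {#1, #2, #4, #6} the worst case is 4.
No size-4 selection achieves below 4.

4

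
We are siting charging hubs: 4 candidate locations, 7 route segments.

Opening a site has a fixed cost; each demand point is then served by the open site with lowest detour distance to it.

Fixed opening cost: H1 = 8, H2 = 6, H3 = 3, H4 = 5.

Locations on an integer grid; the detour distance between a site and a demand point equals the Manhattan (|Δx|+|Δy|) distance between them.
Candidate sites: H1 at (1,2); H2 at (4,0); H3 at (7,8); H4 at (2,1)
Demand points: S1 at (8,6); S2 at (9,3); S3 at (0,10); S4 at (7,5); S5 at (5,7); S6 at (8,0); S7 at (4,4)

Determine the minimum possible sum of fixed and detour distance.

Open {H2, H3}: assign each demand point to its cheapest open site.
  S1→H3 3, S2→H3 7, S3→H3 9, S4→H3 3, S5→H3 3, S6→H2 4, S7→H2 4
  detour distance 33, fixed 9 → total 42.
Compare {H3}: detour distance 41 + fixed 3 = 44.
Compare {H3, H4}: detour distance 37 + fixed 8 = 45.
Compare {H2, H3, H4}: detour distance 33 + fixed 14 = 47.
All other subsets cost ≥ 44. Minimum total cost: 42.

42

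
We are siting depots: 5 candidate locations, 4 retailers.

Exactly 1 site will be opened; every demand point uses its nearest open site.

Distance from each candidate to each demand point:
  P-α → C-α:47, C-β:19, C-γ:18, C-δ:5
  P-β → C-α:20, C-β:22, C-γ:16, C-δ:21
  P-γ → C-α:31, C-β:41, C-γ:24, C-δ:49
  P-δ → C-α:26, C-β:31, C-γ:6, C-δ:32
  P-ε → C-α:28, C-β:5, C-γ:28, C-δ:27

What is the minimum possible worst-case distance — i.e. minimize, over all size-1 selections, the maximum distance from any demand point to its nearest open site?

Open {P-β}.
  Farthest demand point is C-β at distance 22 (to P-β); all others are ≤ 22.
With {P-ε} the worst case is 28.
With {P-δ} the worst case is 32.
No size-1 selection achieves below 22.

22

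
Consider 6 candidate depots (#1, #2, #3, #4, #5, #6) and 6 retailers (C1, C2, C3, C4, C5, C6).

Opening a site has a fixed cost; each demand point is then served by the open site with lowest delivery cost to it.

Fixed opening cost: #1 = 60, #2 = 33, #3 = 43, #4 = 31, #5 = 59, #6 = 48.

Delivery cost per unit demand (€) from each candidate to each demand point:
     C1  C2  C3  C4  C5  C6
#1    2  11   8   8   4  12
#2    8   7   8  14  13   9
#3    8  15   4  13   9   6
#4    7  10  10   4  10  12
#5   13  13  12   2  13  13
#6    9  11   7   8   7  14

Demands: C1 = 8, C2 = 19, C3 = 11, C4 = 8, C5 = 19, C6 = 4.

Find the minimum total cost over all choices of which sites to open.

492

Open {#1, #2, #3, #4}: assign each demand point to its cheapest open site.
  C1→#1 8×2=16, C2→#2 19×7=133, C3→#3 11×4=44, C4→#4 8×4=32, C5→#1 19×4=76, C6→#3 4×6=24
  delivery cost 325, fixed 167 → total 492.
Compare {#1, #2, #3}: delivery cost 357 + fixed 136 = 493.
Compare {#1, #2, #3, #5}: delivery cost 309 + fixed 195 = 504.
Compare {#1, #2, #4}: delivery cost 381 + fixed 124 = 505.
All other subsets cost ≥ 493. Minimum total cost: 492.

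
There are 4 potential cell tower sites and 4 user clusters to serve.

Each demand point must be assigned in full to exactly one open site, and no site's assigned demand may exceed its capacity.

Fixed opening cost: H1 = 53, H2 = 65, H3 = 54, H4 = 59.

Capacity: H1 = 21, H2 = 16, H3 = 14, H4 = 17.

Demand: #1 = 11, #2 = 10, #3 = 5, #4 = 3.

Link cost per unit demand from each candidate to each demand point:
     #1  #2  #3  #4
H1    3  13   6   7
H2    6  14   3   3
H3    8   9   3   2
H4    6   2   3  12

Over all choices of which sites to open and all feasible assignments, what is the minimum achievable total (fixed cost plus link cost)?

201

Open {H1, H4}; cheapest assignment that respects the capacities:
  H1 (cap 21, load 14): #1, #4 — cost 11×3 + 3×7 = 54
  H4 (cap 17, load 15): #2, #3 — cost 10×2 + 5×3 = 35
  Shipping 89, fixed 112 → total 201.
  Any other capacity-feasible assignment to {H1, H4} ships for at least 89.
Compare {H2, H4}: its best feasible assignment gives total 234.
Compare {H1, H3, H4}: its best feasible assignment gives total 240.
Every other set of open sites that can feasibly serve all demand totals ≥ 234 even under its best assignment. Minimum: 201.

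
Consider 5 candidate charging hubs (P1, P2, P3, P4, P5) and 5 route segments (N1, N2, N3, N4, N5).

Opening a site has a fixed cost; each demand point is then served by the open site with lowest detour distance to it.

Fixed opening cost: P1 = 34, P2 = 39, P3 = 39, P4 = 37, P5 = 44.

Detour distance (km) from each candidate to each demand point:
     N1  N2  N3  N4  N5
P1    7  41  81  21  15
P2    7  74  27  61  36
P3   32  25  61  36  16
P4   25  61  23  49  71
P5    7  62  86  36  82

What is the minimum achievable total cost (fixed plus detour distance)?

178

Open {P1, P4}: assign each demand point to its cheapest open site.
  N1→P1 7, N2→P1 41, N3→P4 23, N4→P1 21, N5→P1 15
  detour distance 107, fixed 71 → total 178.
Compare {P1, P2}: detour distance 111 + fixed 73 = 184.
Compare {P2, P3}: detour distance 111 + fixed 78 = 189.
Compare {P1}: detour distance 165 + fixed 34 = 199.
All other subsets cost ≥ 184. Minimum total cost: 178.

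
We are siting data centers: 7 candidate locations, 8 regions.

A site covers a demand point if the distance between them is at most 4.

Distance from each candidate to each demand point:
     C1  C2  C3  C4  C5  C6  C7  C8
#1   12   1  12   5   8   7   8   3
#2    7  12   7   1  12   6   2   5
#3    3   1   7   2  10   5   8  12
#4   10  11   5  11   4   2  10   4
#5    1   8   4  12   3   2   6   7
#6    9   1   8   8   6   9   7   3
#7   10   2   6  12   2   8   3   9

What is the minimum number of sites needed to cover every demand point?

3

Coverage sets (demand points within 4 of each site):
  #1: {C2, C8}
  #2: {C4, C7}
  #3: {C1, C2, C4}
  #4: {C5, C6, C8}
  #5: {C1, C3, C5, C6}
  #6: {C2, C8}
  #7: {C2, C5, C7}
No 2 sites suffice: every size-2 union leaves at least one demand point uncovered.
But {#1, #2, #5} covers everything, so the minimum is 3.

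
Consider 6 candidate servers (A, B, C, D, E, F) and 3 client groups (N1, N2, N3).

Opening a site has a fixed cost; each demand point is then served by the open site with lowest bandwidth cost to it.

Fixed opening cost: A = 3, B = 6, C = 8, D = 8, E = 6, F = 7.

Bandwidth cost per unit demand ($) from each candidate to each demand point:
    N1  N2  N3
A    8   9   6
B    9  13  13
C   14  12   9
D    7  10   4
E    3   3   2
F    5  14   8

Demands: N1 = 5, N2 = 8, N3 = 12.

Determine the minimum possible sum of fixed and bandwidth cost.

69

Open {E}: assign each demand point to its cheapest open site.
  N1→E 5×3=15, N2→E 8×3=24, N3→E 12×2=24
  bandwidth cost 63, fixed 6 → total 69.
Compare {A, E}: bandwidth cost 63 + fixed 9 = 72.
Compare {B, E}: bandwidth cost 63 + fixed 12 = 75.
Compare {E, F}: bandwidth cost 63 + fixed 13 = 76.
All other subsets cost ≥ 72. Minimum total cost: 69.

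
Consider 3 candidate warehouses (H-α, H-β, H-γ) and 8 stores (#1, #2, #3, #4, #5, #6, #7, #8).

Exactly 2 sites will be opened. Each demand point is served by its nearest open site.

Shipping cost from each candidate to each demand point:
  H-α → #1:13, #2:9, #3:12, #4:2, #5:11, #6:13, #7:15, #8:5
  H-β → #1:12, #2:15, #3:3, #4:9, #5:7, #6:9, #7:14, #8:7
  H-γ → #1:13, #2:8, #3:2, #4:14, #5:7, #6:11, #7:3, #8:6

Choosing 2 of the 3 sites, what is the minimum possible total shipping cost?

Open {H-α, H-γ}.
  #1→H-α 13, #2→H-γ 8, #3→H-γ 2, #4→H-α 2, #5→H-γ 7, #6→H-γ 11, #7→H-γ 3, #8→H-α 5  ⇒ total 51.
Compare {H-β, H-γ}: total 56.
Compare {H-α, H-β}: total 61.

51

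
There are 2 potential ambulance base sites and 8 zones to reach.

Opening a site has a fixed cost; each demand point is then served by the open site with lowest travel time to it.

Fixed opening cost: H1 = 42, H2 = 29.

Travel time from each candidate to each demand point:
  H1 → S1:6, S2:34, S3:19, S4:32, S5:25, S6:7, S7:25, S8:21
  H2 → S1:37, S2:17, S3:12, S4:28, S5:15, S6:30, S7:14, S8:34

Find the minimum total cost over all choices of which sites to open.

Open {H1, H2}: assign each demand point to its cheapest open site.
  S1→H1 6, S2→H2 17, S3→H2 12, S4→H2 28, S5→H2 15, S6→H1 7, S7→H2 14, S8→H1 21
  travel time 120, fixed 71 → total 191.
Compare {H1}: travel time 169 + fixed 42 = 211.
Compare {H2}: travel time 187 + fixed 29 = 216.

191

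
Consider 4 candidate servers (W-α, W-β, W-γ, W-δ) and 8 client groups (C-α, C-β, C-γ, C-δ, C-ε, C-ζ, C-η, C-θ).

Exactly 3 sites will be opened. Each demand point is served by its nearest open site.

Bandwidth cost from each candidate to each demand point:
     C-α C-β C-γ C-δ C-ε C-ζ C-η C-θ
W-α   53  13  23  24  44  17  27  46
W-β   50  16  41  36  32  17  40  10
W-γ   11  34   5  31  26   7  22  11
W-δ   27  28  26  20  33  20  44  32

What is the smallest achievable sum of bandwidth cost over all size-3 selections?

115

Open {W-α, W-γ, W-δ}.
  C-α→W-γ 11, C-β→W-α 13, C-γ→W-γ 5, C-δ→W-δ 20, C-ε→W-γ 26, C-ζ→W-γ 7, C-η→W-γ 22, C-θ→W-γ 11  ⇒ total 115.
Compare {W-β, W-γ, W-δ}: total 117.
Compare {W-α, W-β, W-γ}: total 118.
No size-3 selection does better; minimum is 115.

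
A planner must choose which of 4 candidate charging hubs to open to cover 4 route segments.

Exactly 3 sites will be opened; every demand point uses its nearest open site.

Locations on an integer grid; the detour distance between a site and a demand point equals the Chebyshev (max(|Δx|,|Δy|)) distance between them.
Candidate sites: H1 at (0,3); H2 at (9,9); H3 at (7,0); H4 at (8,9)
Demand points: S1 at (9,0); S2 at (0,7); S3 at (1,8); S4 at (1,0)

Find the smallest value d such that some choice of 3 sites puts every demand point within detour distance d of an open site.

Open {H1, H2, H3}.
  Farthest demand point is S3 at detour distance 5 (to H1); all others are ≤ 5.
With {H1, H3, H4} the worst case is 5.
With {H2, H3, H4} the worst case is 7.
No size-3 selection achieves below 5.

5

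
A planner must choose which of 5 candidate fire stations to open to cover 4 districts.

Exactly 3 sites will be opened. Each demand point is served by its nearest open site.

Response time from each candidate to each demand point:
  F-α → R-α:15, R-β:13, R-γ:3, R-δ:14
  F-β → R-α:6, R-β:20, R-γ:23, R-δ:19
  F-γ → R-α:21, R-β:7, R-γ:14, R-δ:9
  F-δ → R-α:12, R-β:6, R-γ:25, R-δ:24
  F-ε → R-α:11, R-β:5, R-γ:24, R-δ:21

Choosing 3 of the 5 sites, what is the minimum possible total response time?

Open {F-α, F-β, F-γ}.
  R-α→F-β 6, R-β→F-γ 7, R-γ→F-α 3, R-δ→F-γ 9  ⇒ total 25.
Compare {F-α, F-β, F-ε}: total 28.
Compare {F-α, F-γ, F-ε}: total 28.
No size-3 selection does better; minimum is 25.

25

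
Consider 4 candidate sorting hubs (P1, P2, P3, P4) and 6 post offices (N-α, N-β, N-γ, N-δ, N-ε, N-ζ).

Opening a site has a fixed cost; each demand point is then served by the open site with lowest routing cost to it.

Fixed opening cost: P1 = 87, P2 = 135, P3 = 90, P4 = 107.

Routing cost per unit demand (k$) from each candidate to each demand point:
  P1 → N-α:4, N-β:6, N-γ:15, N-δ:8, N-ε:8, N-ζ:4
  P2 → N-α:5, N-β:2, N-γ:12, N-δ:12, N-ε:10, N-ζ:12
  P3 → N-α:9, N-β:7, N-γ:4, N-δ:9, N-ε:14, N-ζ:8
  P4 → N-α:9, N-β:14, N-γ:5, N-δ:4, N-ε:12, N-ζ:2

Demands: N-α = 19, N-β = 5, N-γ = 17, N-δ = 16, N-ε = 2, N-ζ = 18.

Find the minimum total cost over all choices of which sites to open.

501

Open {P1, P4}: assign each demand point to its cheapest open site.
  N-α→P1 19×4=76, N-β→P1 5×6=30, N-γ→P4 17×5=85, N-δ→P4 16×4=64, N-ε→P1 2×8=16, N-ζ→P4 18×2=36
  routing cost 307, fixed 194 → total 501.
Compare {P2, P4}: routing cost 310 + fixed 242 = 552.
Compare {P4}: routing cost 450 + fixed 107 = 557.
Compare {P1, P3}: routing cost 390 + fixed 177 = 567.
All other subsets cost ≥ 552. Minimum total cost: 501.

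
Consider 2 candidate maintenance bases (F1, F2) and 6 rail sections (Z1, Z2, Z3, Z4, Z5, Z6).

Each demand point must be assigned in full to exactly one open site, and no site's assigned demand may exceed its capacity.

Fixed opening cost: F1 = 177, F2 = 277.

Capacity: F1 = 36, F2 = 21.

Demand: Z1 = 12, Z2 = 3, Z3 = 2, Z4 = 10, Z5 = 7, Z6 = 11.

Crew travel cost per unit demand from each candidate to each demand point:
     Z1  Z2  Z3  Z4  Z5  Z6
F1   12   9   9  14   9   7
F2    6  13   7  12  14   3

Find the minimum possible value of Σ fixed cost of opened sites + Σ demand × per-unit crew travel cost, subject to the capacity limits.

847

Open {F1, F2}; cheapest assignment that respects the capacities:
  F1 (cap 36, load 31): Z2, Z4, Z5, Z6 — cost 3×9 + 10×14 + 7×9 + 11×7 = 307
  F2 (cap 21, load 14): Z1, Z3 — cost 12×6 + 2×7 = 86
  Shipping 393, fixed 454 → total 847.
  Any other capacity-feasible assignment to {F1, F2} ships for at least 393.
Total demand is 45 and no other set of sites has combined capacity ≥ 45, so {F1, F2} is the only feasible choice of open sites. Minimum: 847.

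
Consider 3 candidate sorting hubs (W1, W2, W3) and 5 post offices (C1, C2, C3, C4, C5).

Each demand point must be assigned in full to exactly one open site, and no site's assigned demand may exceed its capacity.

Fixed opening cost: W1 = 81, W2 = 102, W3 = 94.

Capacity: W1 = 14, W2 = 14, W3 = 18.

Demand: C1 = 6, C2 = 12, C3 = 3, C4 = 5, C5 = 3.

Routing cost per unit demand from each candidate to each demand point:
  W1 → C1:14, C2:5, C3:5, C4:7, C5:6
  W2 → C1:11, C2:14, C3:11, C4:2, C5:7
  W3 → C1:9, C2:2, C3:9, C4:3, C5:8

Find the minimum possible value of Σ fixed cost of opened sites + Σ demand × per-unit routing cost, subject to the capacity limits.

321

Open {W1, W3}; cheapest assignment that respects the capacities:
  W1 (cap 14, load 11): C3, C4, C5 — cost 3×5 + 5×7 + 3×6 = 68
  W3 (cap 18, load 18): C1, C2 — cost 6×9 + 12×2 = 78
  Shipping 146, fixed 175 → total 321.
  Any other capacity-feasible assignment to {W1, W3} ships for at least 146.
Compare {W2, W3}: its best feasible assignment gives total 338.
Compare {W1, W2, W3}: its best feasible assignment gives total 398.
Every other set of open sites that can feasibly serve all demand totals ≥ 338 even under its best assignment. Minimum: 321.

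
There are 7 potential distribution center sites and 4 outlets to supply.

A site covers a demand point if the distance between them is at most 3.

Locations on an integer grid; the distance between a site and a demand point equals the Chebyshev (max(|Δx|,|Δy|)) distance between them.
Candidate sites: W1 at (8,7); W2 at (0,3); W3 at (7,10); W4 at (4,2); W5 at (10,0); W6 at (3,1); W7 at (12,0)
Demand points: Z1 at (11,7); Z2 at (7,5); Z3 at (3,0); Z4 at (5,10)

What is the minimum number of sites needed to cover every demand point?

Coverage sets (demand points within 3 of each site):
  W1: {Z1, Z2, Z4}
  W2: {Z3}
  W3: {Z4}
  W4: {Z2, Z3}
  W5: {}
  W6: {Z3}
  W7: {}
No single site covers all 4 demand points.
But {W1, W2} covers everything, so the minimum is 2.

2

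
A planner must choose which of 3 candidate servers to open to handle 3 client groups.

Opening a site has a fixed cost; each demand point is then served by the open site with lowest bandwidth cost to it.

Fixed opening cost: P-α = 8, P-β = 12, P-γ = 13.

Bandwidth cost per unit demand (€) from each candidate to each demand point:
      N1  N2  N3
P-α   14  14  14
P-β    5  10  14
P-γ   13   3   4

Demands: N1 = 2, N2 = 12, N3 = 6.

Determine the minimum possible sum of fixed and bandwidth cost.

Open {P-β, P-γ}: assign each demand point to its cheapest open site.
  N1→P-β 2×5=10, N2→P-γ 12×3=36, N3→P-γ 6×4=24
  bandwidth cost 70, fixed 25 → total 95.
Compare {P-γ}: bandwidth cost 86 + fixed 13 = 99.
Compare {P-α, P-β, P-γ}: bandwidth cost 70 + fixed 33 = 103.
Compare {P-α, P-γ}: bandwidth cost 86 + fixed 21 = 107.
All other subsets cost ≥ 99. Minimum total cost: 95.

95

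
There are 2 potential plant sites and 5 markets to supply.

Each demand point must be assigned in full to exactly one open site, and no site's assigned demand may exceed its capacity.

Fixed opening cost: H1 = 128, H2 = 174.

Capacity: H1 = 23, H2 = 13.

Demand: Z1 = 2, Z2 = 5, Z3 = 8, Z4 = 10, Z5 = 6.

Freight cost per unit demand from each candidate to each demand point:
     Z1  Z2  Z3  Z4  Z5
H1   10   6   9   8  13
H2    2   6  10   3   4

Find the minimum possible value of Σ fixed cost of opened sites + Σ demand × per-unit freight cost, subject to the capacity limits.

512

Open {H1, H2}; cheapest assignment that respects the capacities:
  H1 (cap 23, load 23): Z2, Z3, Z4 — cost 5×6 + 8×9 + 10×8 = 182
  H2 (cap 13, load 8): Z1, Z5 — cost 2×2 + 6×4 = 28
  Shipping 210, fixed 302 → total 512.
  Any other capacity-feasible assignment to {H1, H2} ships for at least 210.
Total demand is 31 and no other set of sites has combined capacity ≥ 31, so {H1, H2} is the only feasible choice of open sites. Minimum: 512.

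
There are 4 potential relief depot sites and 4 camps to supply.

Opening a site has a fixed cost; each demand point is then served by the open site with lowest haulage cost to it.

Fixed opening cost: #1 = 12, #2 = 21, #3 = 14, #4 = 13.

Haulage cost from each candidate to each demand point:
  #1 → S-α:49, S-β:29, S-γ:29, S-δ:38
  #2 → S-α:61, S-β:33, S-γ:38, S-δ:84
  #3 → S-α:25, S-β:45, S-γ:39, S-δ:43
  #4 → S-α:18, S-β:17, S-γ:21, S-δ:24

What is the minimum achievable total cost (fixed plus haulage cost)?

Open {#4}: assign each demand point to its cheapest open site.
  S-α→#4 18, S-β→#4 17, S-γ→#4 21, S-δ→#4 24
  haulage cost 80, fixed 13 → total 93.
Compare {#1, #4}: haulage cost 80 + fixed 25 = 105.
Compare {#3, #4}: haulage cost 80 + fixed 27 = 107.
Compare {#2, #4}: haulage cost 80 + fixed 34 = 114.
All other subsets cost ≥ 105. Minimum total cost: 93.

93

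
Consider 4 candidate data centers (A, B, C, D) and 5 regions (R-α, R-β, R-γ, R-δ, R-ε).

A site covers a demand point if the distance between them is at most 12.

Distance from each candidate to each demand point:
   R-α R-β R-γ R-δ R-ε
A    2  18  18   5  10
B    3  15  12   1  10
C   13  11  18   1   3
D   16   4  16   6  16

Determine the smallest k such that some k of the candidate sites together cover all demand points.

2

Coverage sets (demand points within 12 of each site):
  A: {R-α, R-δ, R-ε}
  B: {R-α, R-γ, R-δ, R-ε}
  C: {R-β, R-δ, R-ε}
  D: {R-β, R-δ}
No single site covers all 5 demand points.
But {B, C} covers everything, so the minimum is 2.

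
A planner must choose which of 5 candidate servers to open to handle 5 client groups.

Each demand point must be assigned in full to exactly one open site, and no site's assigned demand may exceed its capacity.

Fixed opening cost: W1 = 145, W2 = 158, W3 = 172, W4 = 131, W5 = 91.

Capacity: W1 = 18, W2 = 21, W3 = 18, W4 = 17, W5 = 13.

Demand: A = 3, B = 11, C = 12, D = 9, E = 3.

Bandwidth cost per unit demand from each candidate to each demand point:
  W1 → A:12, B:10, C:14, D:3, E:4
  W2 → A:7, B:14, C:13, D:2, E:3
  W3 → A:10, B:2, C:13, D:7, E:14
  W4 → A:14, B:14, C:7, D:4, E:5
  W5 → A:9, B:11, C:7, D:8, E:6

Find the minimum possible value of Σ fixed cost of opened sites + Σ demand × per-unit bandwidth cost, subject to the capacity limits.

575

Open {W2, W3, W5}; cheapest assignment that respects the capacities:
  W2 (cap 21, load 15): A, D, E — cost 3×7 + 9×2 + 3×3 = 48
  W3 (cap 18, load 11): B — cost 11×2 = 22
  W5 (cap 13, load 12): C — cost 12×7 = 84
  Shipping 154, fixed 421 → total 575.
  Any other capacity-feasible assignment to {W2, W3, W5} ships for at least 154.
Compare {W3, W4, W5}: its best feasible assignment gives total 581.
Compare {W1, W3, W5}: its best feasible assignment gives total 583.
Every other set of open sites that can feasibly serve all demand totals ≥ 581 even under its best assignment. Minimum: 575.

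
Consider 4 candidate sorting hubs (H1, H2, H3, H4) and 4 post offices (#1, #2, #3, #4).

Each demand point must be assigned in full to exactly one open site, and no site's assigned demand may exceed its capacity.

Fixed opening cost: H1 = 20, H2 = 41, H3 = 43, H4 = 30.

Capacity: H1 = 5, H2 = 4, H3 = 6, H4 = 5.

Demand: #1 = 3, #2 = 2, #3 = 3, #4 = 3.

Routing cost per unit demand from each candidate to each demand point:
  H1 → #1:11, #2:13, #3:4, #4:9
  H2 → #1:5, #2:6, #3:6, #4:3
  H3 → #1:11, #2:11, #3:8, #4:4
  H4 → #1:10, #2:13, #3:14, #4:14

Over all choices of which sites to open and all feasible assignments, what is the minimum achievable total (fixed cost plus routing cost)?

Open {H1, H3}; cheapest assignment that respects the capacities:
  H1 (cap 5, load 5): #2, #3 — cost 2×13 + 3×4 = 38
  H3 (cap 6, load 6): #1, #4 — cost 3×11 + 3×4 = 45
  Shipping 83, fixed 63 → total 146.
  Any other capacity-feasible assignment to {H1, H3} ships for at least 83.
Compare {H3, H4}: its best feasible assignment gives total 165.
Compare {H1, H2, H3}: its best feasible assignment gives total 165.
Every other set of open sites that can feasibly serve all demand totals ≥ 165 even under its best assignment. Minimum: 146.

146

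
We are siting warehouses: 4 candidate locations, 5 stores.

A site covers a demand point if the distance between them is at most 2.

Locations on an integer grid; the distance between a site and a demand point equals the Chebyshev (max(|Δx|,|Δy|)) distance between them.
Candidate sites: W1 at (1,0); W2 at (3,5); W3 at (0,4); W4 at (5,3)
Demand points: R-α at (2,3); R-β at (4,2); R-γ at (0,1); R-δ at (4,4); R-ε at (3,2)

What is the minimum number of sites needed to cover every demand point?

3

Coverage sets (demand points within 2 of each site):
  W1: {R-γ, R-ε}
  W2: {R-α, R-δ}
  W3: {R-α}
  W4: {R-β, R-δ, R-ε}
No 2 sites suffice: every size-2 union leaves at least one demand point uncovered.
But {W1, W2, W4} covers everything, so the minimum is 3.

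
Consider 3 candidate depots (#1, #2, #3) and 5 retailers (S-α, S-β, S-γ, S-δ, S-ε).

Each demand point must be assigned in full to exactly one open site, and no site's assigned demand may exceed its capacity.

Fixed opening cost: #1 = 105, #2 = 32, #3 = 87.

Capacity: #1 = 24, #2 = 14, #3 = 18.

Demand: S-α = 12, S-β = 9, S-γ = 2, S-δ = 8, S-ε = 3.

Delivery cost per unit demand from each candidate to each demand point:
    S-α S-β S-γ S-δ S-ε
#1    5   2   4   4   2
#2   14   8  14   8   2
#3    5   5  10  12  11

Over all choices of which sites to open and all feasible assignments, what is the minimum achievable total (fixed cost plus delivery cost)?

Open {#1, #2}; cheapest assignment that respects the capacities:
  #1 (cap 24, load 23): S-α, S-β, S-γ — cost 12×5 + 9×2 + 2×4 = 86
  #2 (cap 14, load 11): S-δ, S-ε — cost 8×8 + 3×2 = 70
  Shipping 156, fixed 137 → total 293.
  Any other capacity-feasible assignment to {#1, #2} ships for at least 156.
Compare {#1, #3}: its best feasible assignment gives total 316.
Compare {#1, #2, #3}: its best feasible assignment gives total 348.
Every other set of open sites that can feasibly serve all demand totals ≥ 316 even under its best assignment. Minimum: 293.

293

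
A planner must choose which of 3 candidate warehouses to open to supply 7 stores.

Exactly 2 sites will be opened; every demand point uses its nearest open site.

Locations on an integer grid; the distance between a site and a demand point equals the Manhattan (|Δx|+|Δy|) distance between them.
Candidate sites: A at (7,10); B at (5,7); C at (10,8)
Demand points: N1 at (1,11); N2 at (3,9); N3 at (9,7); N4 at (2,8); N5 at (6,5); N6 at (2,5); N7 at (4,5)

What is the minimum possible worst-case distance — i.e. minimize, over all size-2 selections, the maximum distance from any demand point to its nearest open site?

7

Open {A, B}.
  Farthest demand point is N1 at distance 7 (to A); all others are ≤ 7.
With {B, C} the worst case is 8.
With {A, C} the worst case is 10.
No size-2 selection achieves below 7.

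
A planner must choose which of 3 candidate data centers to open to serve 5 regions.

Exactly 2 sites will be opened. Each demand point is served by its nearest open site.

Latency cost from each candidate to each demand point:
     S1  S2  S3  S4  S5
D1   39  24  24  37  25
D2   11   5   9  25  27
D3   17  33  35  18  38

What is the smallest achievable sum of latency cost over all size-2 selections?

70

Open {D2, D3}.
  S1→D2 11, S2→D2 5, S3→D2 9, S4→D3 18, S5→D2 27  ⇒ total 70.
Compare {D1, D2}: total 75.
Compare {D1, D3}: total 108.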